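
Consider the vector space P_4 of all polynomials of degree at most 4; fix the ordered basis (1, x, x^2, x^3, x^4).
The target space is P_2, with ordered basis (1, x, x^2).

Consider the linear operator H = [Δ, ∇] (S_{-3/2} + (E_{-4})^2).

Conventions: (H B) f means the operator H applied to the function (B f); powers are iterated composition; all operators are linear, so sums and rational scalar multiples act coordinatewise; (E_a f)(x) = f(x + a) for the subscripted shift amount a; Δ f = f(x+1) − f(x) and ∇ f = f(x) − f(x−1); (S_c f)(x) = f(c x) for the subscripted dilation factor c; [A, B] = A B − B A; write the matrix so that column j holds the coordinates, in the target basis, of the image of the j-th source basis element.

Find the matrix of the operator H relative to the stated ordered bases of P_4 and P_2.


image of 1: 0
image of x: 0
image of x^2: 0
image of x^3: 0
image of x^4: 0
each image's coordinates form column j of the matrix

the matrix is [[0, 0, 0, 0, 0]; [0, 0, 0, 0, 0]; [0, 0, 0, 0, 0]] (rows listed top to bottom)


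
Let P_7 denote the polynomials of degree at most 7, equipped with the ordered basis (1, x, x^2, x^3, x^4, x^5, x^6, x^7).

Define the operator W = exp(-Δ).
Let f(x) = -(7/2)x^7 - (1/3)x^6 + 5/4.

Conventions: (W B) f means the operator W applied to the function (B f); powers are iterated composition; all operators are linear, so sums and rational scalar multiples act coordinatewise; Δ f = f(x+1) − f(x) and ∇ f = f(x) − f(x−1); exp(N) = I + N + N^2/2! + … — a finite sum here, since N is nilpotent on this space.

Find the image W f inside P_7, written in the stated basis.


order-1 term: (49/2)x^6 + (151/2)x^5 + (255/2)x^4 + (775/6)x^3 + (157/2)x^2 + (53/2)x + 23/6
order-2 term: -(147/2)x^5 - (745/2)x^4 - (1755/2)x^3 - (2275/2)x^2 - (1579/2)x - 1385/6
order-3 term: (245/2)x^4 + (2225/3)x^3 + (3735/2)x^2 + 2255x + 2167/2
order-4 term: -(245/2)x^3 - 740x^2 - (3225/2)x - 3740/3
order-5 term: (147/2)x^2 + (739/2)x + 495
order-6 term: -(49/2)x - 443/6
order-7 term: 7/2
the series for exp(-Δ) f terminates at order 7
exp(-Δ) f = -(7/2)x^7 + (145/6)x^6 + 2x^5 - (245/2)x^4 - (775/6)x^3 + 142x^2 + (449/2)x + 143/4

g(x) = -(7/2)x^7 + (145/6)x^6 + 2x^5 - (245/2)x^4 - (775/6)x^3 + 142x^2 + (449/2)x + 143/4


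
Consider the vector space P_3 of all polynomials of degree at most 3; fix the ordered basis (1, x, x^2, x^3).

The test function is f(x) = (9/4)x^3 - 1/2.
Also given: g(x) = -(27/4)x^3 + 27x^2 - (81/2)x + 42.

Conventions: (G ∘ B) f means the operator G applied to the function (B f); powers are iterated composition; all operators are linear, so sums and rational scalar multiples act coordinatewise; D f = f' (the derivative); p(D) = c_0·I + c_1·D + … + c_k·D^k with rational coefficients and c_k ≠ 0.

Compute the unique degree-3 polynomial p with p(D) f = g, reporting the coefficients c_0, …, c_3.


D^0 f = (9/4)x^3 - 1/2
D^1 f = (27/4)x^2
D^2 f = (27/2)x
D^3 f = 27/2
matching coefficients of g against c_0 f + c_1 Df + … from the top degree down determines the c_i
solution: c_0 = -3, c_1 = 4, c_2 = -3, c_3 = 3

p(D) = -3·I + 4·D − 3·D^2 + 3·D^3, i.e. c_0 = -3, c_1 = 4, c_2 = -3, c_3 = 3


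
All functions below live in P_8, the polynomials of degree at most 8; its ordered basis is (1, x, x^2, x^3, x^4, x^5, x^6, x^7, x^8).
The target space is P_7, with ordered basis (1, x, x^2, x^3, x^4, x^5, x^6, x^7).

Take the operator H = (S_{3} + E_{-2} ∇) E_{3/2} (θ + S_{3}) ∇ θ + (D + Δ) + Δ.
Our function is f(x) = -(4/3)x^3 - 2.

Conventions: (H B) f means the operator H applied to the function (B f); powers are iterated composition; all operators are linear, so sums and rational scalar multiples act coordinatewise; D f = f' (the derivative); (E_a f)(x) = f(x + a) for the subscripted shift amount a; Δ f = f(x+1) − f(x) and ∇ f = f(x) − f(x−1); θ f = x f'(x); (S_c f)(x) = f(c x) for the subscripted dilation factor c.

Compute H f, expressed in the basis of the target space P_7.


the image equals g(x) = -1200x^2 - 1316x + 241/3

θ f = -4x^3
∇ θ f = -12x^2 + 12x - 4
θ (∇ θ) f = -24x^2 + 12x
S_{3} (∇ θ) f = -108x^2 + 36x - 4
(θ + S_{3}) (∇ θ) f = -132x^2 + 48x - 4
E_{3/2} (θ + S_{3}) (∇ θ) f = -132x^2 - 348x - 229
S_{3} (E_{3/2} (θ + S_{3})) (∇ θ) f = -1188x^2 - 1044x - 229
∇ (E_{3/2} (θ + S_{3})) (∇ θ) f = -264x - 216
E_{-2} ∇ (E_{3/2} (θ + S_{3})) (∇ θ) f = -264x + 312
(S_{3} + E_{-2} ∇) (E_{3/2} (θ + S_{3})) (∇ θ) f = -1188x^2 - 1308x + 83
D f = -4x^2
Δ f = -4x^2 - 4x - 4/3
(D + Δ) f = -8x^2 - 4x - 4/3
Δ f = -4x^2 - 4x - 4/3
((S_{3} + E_{-2} ∇) E_{3/2} (θ + S_{3}) ∇ θ + (D + Δ) + Δ) f = -1200x^2 - 1316x + 241/3


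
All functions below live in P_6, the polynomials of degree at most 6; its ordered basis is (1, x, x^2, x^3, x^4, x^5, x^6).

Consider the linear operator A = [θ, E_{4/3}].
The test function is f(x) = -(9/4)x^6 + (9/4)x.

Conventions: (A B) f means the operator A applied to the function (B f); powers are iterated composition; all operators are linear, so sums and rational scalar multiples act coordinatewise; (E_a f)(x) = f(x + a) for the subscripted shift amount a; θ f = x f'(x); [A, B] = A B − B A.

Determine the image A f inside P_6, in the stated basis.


the result is g(x) = 18x^5 + 120x^4 + 320x^3 + (1280/3)x^2 + (2560/9)x + 1967/27

E_{4/3} f = -(9/4)x^6 - 18x^5 - 60x^4 - (320/3)x^3 - (320/3)x^2 - (1967/36)x - 781/81
θ E_{4/3} f = -(27/2)x^6 - 90x^5 - 240x^4 - 320x^3 - (640/3)x^2 - (1967/36)x
θ f = -(27/2)x^6 + (9/4)x
E_{4/3} θ f = -(27/2)x^6 - 108x^5 - 360x^4 - 640x^3 - 640x^2 - (4069/12)x - 1967/27
[θ, E_{4/3}] f = 18x^5 + 120x^4 + 320x^3 + (1280/3)x^2 + (2560/9)x + 1967/27


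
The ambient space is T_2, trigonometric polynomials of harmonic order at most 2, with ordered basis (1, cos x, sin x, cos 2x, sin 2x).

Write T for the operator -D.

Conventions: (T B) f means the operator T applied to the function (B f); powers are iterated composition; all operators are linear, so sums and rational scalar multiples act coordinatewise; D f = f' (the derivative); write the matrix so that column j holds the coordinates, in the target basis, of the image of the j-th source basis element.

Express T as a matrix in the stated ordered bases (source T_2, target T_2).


image of 1: 0
image of cos x: sin x
image of sin x: -cos x
image of cos 2x: 2sin 2x
image of sin 2x: -2cos 2x
each image's coordinates form column j of the matrix

the matrix is [[0, 0, 0, 0, 0]; [0, 0, -1, 0, 0]; [0, 1, 0, 0, 0]; [0, 0, 0, 0, -2]; [0, 0, 0, 2, 0]] (rows listed top to bottom)


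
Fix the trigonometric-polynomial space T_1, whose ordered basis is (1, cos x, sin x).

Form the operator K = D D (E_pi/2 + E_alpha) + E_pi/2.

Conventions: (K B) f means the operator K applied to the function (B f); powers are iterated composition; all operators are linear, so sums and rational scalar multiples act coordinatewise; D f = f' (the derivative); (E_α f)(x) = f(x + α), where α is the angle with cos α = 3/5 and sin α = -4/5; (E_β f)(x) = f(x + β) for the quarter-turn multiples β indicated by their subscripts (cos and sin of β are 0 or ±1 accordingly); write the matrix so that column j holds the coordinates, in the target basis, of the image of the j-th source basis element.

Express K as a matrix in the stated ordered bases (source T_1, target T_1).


the matrix is [[1, 0, 0]; [0, -3/5, 4/5]; [0, -4/5, -3/5]] (rows listed top to bottom)

image of 1: 1
image of cos x: -(3/5)cos x - (4/5)sin x
image of sin x: (4/5)cos x - (3/5)sin x
each image's coordinates form column j of the matrix


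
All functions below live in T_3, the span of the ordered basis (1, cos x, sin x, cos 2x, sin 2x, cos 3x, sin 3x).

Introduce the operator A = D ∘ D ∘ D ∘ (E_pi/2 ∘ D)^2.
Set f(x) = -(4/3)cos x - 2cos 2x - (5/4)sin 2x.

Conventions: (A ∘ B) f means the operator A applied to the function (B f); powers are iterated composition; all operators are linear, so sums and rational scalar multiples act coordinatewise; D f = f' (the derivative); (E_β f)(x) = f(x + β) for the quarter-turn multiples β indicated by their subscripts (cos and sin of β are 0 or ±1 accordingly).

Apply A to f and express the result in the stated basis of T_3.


g(x) = -(4/3)sin x - 40cos 2x + 64sin 2x

D f = (4/3)sin x - (5/2)cos 2x + 4sin 2x
E_pi/2 D f = (4/3)cos x + (5/2)cos 2x - 4sin 2x
D (E_pi/2 ∘ D) f = -(4/3)sin x - 8cos 2x - 5sin 2x
E_pi/2 D (E_pi/2 ∘ D) f = -(4/3)cos x + 8cos 2x + 5sin 2x
D (E_pi/2 ∘ D)^2 f = (4/3)sin x + 10cos 2x - 16sin 2x
D D (E_pi/2 ∘ D)^2 f = (4/3)cos x - 32cos 2x - 20sin 2x
D (D ∘ D ∘ (E_pi/2 ∘ D)^2) f = -(4/3)sin x - 40cos 2x + 64sin 2x


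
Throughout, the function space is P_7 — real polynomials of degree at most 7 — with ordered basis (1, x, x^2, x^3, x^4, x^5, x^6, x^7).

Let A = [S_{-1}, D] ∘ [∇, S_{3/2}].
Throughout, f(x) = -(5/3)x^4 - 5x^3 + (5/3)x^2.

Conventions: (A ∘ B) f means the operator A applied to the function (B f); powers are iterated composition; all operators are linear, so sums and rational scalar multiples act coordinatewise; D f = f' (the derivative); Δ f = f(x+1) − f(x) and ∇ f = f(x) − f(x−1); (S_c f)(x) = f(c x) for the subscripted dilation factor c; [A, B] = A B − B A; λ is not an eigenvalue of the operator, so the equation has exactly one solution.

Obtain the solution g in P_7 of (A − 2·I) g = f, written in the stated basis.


write g with unknown coordinates in the stated basis and equate coefficients in (A − 2·I) g = f
solving from the highest basis element down gives g = (5/6)x^4 + (5/2)x^3 + (385/24)x^2 + (45/4)x + 175/8
check: A g = (135/4)x^2 + (45/2)x + 175/4
so A g − 2·g = -(5/3)x^4 - 5x^3 + (5/3)x^2 = f ✓

g(x) = (5/6)x^4 + (5/2)x^3 + (385/24)x^2 + (45/4)x + 175/8


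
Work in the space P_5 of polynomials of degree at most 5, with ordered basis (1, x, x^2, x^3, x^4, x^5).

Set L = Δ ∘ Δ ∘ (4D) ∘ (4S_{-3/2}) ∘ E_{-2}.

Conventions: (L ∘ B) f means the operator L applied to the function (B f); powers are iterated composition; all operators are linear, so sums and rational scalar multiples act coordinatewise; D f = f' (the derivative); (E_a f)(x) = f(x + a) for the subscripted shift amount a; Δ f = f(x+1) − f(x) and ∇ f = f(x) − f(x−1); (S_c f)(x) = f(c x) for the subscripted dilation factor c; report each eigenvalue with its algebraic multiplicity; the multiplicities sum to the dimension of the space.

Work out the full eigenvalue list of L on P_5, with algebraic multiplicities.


image of 1: 0
image of x: 0
image of x^2: 0
image of x^3: -324
image of x^4: 1944x + 4536
image of x^5: -7290x^2 - 34020x - 40905
the matrix is upper triangular; its diagonal is (0, 0, 0, 0, 0, 0)
for a triangular matrix the eigenvalues are the diagonal entries, with algebraic multiplicity their repetition count

λ = 0 (multiplicity 6)


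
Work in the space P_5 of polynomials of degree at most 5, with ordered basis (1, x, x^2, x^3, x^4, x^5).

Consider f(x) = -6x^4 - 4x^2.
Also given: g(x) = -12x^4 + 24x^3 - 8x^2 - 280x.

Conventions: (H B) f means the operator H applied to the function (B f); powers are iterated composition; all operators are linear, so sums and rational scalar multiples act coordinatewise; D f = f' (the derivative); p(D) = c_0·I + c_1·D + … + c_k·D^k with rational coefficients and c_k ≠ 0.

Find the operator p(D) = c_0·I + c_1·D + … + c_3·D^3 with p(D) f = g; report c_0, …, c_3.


p(D) = 2·I − D + 2·D^3, i.e. c_0 = 2, c_1 = -1, c_2 = 0, c_3 = 2

D^0 f = -6x^4 - 4x^2
D^1 f = -24x^3 - 8x
D^2 f = -72x^2 - 8
D^3 f = -144x
matching coefficients of g against c_0 f + c_1 Df + … from the top degree down determines the c_i
solution: c_0 = 2, c_1 = -1, c_2 = 0, c_3 = 2


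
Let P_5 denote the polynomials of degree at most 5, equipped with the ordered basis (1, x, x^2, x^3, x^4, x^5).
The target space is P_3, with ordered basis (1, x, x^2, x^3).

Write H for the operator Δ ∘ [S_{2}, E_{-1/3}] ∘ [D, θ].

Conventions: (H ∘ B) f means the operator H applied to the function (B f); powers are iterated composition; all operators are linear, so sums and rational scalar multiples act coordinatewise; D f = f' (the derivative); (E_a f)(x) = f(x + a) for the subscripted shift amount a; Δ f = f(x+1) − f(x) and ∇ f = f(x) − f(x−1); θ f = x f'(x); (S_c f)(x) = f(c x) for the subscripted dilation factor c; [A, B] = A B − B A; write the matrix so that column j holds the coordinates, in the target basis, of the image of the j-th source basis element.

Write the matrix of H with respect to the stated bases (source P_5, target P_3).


the matrix is [[0, 0, 0, 4, 8, 640/27]; [0, 0, 0, 0, 32, 80]; [0, 0, 0, 0, 0, 160]; [0, 0, 0, 0, 0, 0]] (rows listed top to bottom)

image of 1: 0
image of x: 0
image of x^2: 0
image of x^3: 4
image of x^4: 32x + 8
image of x^5: 160x^2 + 80x + 640/27
each image's coordinates form column j of the matrix


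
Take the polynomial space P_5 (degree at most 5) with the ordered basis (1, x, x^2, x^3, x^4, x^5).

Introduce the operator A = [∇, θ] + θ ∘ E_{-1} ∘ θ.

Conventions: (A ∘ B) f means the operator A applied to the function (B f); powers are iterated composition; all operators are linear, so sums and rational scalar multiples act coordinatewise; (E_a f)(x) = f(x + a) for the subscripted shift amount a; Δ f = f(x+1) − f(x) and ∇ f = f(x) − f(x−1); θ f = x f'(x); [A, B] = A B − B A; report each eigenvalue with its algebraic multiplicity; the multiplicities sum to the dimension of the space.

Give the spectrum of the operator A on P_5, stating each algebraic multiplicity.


image of 1: 0
image of x: x + 1
image of x^2: 4x^2 - 2x - 2
image of x^3: 9x^3 - 15x^2 + 3x + 3
image of x^4: 16x^4 - 44x^3 + 36x^2 - 4x - 4
image of x^5: 25x^5 - 95x^4 + 130x^3 - 70x^2 + 5x + 5
the matrix is upper triangular; its diagonal is (0, 1, 4, 9, 16, 25)
for a triangular matrix the eigenvalues are the diagonal entries, with algebraic multiplicity their repetition count

λ = 0 (multiplicity 1), λ = 1 (multiplicity 1), λ = 4 (multiplicity 1), λ = 9 (multiplicity 1), λ = 16 (multiplicity 1), λ = 25 (multiplicity 1)


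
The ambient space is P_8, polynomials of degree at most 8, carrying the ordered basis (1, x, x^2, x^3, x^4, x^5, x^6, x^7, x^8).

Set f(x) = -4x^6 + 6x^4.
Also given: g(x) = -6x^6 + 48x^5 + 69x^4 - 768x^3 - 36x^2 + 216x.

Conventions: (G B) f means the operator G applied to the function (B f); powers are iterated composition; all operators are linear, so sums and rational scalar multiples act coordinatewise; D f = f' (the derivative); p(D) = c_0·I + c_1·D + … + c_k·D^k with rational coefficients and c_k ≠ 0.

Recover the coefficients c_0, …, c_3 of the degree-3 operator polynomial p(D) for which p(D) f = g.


D^0 f = -4x^6 + 6x^4
D^1 f = -24x^5 + 24x^3
D^2 f = -120x^4 + 72x^2
D^3 f = -480x^3 + 144x
matching coefficients of g against c_0 f + c_1 Df + … from the top degree down determines the c_i
solution: c_0 = 3/2, c_1 = -2, c_2 = -1/2, c_3 = 3/2

c_0 = 3/2, c_1 = -2, c_2 = -1/2, c_3 = 3/2


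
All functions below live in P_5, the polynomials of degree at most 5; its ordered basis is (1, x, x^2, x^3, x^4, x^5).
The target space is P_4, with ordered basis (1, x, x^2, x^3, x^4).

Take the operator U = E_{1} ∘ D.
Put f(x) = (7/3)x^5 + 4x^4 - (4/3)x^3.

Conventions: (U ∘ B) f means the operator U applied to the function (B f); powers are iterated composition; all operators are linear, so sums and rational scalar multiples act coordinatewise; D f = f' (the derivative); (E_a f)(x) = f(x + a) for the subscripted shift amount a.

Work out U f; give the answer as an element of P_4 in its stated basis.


D f = (35/3)x^4 + 16x^3 - 4x^2
E_{1} D f = (35/3)x^4 + (188/3)x^3 + 114x^2 + (260/3)x + 71/3

g(x) = (35/3)x^4 + (188/3)x^3 + 114x^2 + (260/3)x + 71/3


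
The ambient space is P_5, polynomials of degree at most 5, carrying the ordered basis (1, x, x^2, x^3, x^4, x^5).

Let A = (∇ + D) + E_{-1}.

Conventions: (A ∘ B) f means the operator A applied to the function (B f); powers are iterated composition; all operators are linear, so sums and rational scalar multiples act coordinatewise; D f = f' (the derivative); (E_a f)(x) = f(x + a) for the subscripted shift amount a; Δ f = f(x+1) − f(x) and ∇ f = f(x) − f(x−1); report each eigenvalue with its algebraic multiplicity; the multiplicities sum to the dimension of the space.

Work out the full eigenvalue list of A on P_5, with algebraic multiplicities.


λ = 1 (multiplicity 6)

image of 1: 1
image of x: x + 1
image of x^2: x^2 + 2x
image of x^3: x^3 + 3x^2
image of x^4: x^4 + 4x^3
image of x^5: x^5 + 5x^4
the matrix is upper triangular; its diagonal is (1, 1, 1, 1, 1, 1)
for a triangular matrix the eigenvalues are the diagonal entries, with algebraic multiplicity their repetition count


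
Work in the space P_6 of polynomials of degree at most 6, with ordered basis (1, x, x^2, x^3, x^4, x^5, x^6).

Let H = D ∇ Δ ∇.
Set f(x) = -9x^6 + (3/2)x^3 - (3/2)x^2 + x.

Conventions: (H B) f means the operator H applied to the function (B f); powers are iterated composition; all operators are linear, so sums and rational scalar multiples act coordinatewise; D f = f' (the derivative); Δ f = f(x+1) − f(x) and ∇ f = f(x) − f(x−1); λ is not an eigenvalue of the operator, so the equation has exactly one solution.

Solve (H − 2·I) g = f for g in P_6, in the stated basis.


g(x) = (9/2)x^6 - (3/4)x^3 + (3243/4)x^2 - (1621/2)x + 405

write g with unknown coordinates in the stated basis and equate coefficients in (H − 2·I) g = f
solving from the highest basis element down gives g = (9/2)x^6 - (3/4)x^3 + (3243/4)x^2 - (1621/2)x + 405
check: H g = 1620x^2 - 1620x + 810
so H g − 2·g = -9x^6 + (3/2)x^3 - (3/2)x^2 + x = f ✓


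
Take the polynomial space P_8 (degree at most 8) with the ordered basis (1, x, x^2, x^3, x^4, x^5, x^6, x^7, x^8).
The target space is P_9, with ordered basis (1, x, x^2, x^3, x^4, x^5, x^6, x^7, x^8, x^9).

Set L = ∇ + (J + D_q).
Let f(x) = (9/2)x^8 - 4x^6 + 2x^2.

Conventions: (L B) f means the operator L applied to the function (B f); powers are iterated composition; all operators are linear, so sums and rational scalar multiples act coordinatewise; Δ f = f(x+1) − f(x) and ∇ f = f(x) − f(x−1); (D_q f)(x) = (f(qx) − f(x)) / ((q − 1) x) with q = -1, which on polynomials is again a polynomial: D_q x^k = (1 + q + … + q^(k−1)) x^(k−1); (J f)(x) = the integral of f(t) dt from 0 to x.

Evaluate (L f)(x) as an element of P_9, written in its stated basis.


the result is g(x) = (1/2)x^9 + (248/7)x^7 - 126x^6 + 228x^5 - 255x^4 + (518/3)x^3 - 66x^2 + 16x - 5/2

∇ f = 36x^7 - 126x^6 + 228x^5 - 255x^4 + 172x^3 - 66x^2 + 16x - 5/2
J f = (1/2)x^9 - (4/7)x^7 + (2/3)x^3
D_q f = 0
(J + D_q) f = (1/2)x^9 - (4/7)x^7 + (2/3)x^3
(∇ + (J + D_q)) f = (1/2)x^9 + (248/7)x^7 - 126x^6 + 228x^5 - 255x^4 + (518/3)x^3 - 66x^2 + 16x - 5/2


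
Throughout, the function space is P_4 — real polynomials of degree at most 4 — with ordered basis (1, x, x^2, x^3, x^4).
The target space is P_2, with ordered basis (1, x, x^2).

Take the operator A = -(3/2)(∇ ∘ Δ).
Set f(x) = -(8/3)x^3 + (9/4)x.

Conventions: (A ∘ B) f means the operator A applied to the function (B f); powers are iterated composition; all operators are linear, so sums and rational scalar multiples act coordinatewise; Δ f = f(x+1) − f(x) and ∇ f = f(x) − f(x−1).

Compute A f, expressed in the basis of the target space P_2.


g(x) = 24x

Δ f = -8x^2 - 8x - 5/12
∇ Δ f = -16x
(-(3/2)(∇ ∘ Δ)) f = 24x


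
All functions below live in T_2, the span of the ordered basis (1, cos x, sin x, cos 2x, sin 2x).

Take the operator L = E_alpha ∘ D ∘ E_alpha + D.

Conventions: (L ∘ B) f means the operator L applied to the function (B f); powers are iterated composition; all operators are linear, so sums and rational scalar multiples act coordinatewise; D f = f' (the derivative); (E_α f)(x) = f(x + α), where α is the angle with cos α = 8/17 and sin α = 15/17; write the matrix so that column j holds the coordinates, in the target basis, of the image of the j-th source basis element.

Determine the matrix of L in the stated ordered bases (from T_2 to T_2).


the matrix is [[0, 0, 0, 0, 0]; [0, -240/289, 128/289, 0, 0]; [0, -128/289, -240/289, 0, 0]; [0, 0, 0, 154560/83521, 103684/83521]; [0, 0, 0, -103684/83521, 154560/83521]] (rows listed top to bottom)

image of 1: 0
image of cos x: -(240/289)cos x - (128/289)sin x
image of sin x: (128/289)cos x - (240/289)sin x
image of cos 2x: (154560/83521)cos 2x - (103684/83521)sin 2x
image of sin 2x: (103684/83521)cos 2x + (154560/83521)sin 2x
each image's coordinates form column j of the matrix


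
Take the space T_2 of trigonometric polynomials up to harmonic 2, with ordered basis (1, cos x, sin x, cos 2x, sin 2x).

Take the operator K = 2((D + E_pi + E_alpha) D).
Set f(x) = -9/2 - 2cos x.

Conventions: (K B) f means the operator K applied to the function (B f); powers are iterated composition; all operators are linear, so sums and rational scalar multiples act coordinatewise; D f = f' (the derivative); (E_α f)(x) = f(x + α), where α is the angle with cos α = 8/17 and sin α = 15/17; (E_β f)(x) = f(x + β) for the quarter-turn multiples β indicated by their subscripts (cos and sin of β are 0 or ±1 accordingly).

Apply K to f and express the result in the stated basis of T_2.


D f = 2sin x
D D f = 2cos x
E_pi D f = -2sin x
E_alpha D f = (30/17)cos x + (16/17)sin x
(D + E_pi + E_alpha) D f = (64/17)cos x - (18/17)sin x
(2((D + E_pi + E_alpha) D)) f = (128/17)cos x - (36/17)sin x

g(x) = (128/17)cos x - (36/17)sin x


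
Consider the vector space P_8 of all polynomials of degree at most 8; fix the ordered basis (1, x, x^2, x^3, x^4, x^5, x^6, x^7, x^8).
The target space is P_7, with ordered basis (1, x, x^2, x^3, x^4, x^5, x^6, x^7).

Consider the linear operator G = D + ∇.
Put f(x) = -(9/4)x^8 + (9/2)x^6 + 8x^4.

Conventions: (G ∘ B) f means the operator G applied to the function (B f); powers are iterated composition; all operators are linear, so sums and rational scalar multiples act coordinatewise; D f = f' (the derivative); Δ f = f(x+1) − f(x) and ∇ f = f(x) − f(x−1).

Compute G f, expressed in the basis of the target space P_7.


g(x) = -36x^7 + 63x^6 - 72x^5 + 90x^4 + 28x^3 - (105/2)x^2 + 41x - 41/4

D f = -18x^7 + 27x^5 + 32x^3
∇ f = -18x^7 + 63x^6 - 99x^5 + 90x^4 - 4x^3 - (105/2)x^2 + 41x - 41/4
(D + ∇) f = -36x^7 + 63x^6 - 72x^5 + 90x^4 + 28x^3 - (105/2)x^2 + 41x - 41/4


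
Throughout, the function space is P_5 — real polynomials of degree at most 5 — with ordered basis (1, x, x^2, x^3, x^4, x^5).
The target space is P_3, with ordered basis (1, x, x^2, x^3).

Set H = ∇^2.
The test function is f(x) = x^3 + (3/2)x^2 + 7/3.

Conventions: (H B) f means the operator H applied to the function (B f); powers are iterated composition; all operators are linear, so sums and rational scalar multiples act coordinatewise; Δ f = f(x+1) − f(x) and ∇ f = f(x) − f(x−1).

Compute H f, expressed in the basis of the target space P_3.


∇ f = 3x^2 - 1/2
∇ ∇ f = 6x - 3

the result is g(x) = 6x - 3


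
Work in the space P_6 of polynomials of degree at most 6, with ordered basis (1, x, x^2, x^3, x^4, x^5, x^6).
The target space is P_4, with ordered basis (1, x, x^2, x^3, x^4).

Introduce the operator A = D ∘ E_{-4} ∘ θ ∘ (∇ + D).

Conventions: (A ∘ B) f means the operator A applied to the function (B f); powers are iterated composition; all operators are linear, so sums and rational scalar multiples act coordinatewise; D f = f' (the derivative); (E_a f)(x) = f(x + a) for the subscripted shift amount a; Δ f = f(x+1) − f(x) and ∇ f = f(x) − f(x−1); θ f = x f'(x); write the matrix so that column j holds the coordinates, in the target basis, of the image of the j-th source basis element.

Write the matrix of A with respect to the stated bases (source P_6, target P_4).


image of 1: 0
image of x: 0
image of x^2: 4
image of x^3: 24x - 99
image of x^4: 72x^2 - 600x + 1252
image of x^5: 160x^3 - 2010x^2 + 8440x - 11845
image of x^6: 300x^4 - 5040x^3 + 31860x^2 - 89820x + 95286
each image's coordinates form column j of the matrix

the matrix is [[0, 0, 4, -99, 1252, -11845, 95286]; [0, 0, 0, 24, -600, 8440, -89820]; [0, 0, 0, 0, 72, -2010, 31860]; [0, 0, 0, 0, 0, 160, -5040]; [0, 0, 0, 0, 0, 0, 300]] (rows listed top to bottom)


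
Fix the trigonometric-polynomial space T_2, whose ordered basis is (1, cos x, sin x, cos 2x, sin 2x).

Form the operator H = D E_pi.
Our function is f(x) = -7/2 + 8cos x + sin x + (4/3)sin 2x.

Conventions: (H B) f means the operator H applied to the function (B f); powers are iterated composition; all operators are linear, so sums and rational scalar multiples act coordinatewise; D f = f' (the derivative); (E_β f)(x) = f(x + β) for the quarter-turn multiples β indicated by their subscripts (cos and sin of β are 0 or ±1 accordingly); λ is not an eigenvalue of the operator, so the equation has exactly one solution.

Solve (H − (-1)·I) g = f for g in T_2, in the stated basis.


the image equals g(x) = -7/2 + (9/2)cos x - (7/2)sin x - (8/15)cos 2x + (4/15)sin 2x

write g with unknown coordinates in the stated basis and equate coefficients in (H − (-1)·I) g = f
solving from the highest basis element down gives g = -7/2 + (9/2)cos x - (7/2)sin x - (8/15)cos 2x + (4/15)sin 2x
check: H g = (7/2)cos x + (9/2)sin x + (8/15)cos 2x + (16/15)sin 2x
so H g − (-1)·g = -7/2 + 8cos x + sin x + (4/3)sin 2x = f ✓


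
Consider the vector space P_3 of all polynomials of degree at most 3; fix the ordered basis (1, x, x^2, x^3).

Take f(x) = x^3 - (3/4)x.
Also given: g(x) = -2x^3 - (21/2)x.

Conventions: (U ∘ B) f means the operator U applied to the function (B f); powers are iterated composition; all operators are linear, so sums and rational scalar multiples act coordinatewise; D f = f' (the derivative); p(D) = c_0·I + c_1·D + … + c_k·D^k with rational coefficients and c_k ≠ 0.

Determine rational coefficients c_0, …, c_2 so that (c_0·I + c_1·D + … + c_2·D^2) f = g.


c_0 = -2, c_1 = 0, c_2 = -2

D^0 f = x^3 - (3/4)x
D^1 f = 3x^2 - 3/4
D^2 f = 6x
matching coefficients of g against c_0 f + c_1 Df + … from the top degree down determines the c_i
solution: c_0 = -2, c_1 = 0, c_2 = -2


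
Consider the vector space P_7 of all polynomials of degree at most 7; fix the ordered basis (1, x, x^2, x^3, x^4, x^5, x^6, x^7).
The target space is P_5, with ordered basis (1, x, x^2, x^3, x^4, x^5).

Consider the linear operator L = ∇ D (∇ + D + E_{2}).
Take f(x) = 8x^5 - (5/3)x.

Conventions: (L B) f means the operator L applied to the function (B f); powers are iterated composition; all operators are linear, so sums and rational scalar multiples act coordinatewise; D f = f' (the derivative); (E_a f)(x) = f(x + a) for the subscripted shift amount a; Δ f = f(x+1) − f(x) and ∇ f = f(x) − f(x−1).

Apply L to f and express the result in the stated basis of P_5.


the image equals g(x) = 160x^3 + 1680x^2 - 320x + 1320

∇ f = 40x^4 - 80x^3 + 80x^2 - 40x + 19/3
D f = 40x^4 - 5/3
E_{2} f = 8x^5 + 80x^4 + 320x^3 + 640x^2 + (1915/3)x + 758/3
(∇ + D + E_{2}) f = 8x^5 + 160x^4 + 240x^3 + 720x^2 + (1795/3)x + 772/3
D (∇ + D + E_{2}) f = 40x^4 + 640x^3 + 720x^2 + 1440x + 1795/3
∇ D (∇ + D + E_{2}) f = 160x^3 + 1680x^2 - 320x + 1320


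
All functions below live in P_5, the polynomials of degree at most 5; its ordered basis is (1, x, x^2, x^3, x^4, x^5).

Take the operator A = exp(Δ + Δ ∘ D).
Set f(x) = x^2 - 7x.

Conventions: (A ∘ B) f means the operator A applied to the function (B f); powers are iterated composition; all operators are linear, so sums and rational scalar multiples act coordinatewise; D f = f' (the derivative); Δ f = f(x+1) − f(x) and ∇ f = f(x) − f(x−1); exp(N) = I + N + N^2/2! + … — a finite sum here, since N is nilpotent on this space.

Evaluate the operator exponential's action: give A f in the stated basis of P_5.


the image equals g(x) = x^2 - 5x - 3

order-1 term: 2x - 4
order-2 term: 1
the series for exp(Δ + Δ ∘ D) f terminates at order 2
exp(Δ + Δ ∘ D) f = x^2 - 5x - 3


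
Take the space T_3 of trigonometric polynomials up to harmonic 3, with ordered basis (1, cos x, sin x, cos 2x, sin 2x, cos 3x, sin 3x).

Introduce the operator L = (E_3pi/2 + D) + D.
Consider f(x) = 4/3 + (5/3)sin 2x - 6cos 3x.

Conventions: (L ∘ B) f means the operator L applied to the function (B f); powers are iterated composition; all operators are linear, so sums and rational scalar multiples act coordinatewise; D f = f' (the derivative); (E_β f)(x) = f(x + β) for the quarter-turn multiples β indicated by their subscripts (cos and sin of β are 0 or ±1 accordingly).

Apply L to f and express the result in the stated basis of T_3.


g(x) = 4/3 + (20/3)cos 2x - (5/3)sin 2x + 42sin 3x

E_3pi/2 f = 4/3 - (5/3)sin 2x + 6sin 3x
D f = (10/3)cos 2x + 18sin 3x
(E_3pi/2 + D) f = 4/3 + (10/3)cos 2x - (5/3)sin 2x + 24sin 3x
D f = (10/3)cos 2x + 18sin 3x
((E_3pi/2 + D) + D) f = 4/3 + (20/3)cos 2x - (5/3)sin 2x + 42sin 3x


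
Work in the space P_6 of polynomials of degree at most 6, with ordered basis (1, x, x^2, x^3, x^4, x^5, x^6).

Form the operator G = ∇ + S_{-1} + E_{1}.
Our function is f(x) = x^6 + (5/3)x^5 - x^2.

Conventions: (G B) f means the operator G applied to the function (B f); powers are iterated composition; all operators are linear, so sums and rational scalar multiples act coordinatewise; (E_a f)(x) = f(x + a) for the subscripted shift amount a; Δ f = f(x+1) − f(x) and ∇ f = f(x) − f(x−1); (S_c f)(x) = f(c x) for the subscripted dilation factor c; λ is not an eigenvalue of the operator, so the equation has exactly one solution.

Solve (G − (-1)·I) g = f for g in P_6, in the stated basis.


the image equals g(x) = (1/3)x^6 - (7/3)x^5 + (70/9)x^4 - (680/9)x^3 + (499/3)x^2 - (6584/9)x + 14570/27

write g with unknown coordinates in the stated basis and equate coefficients in (G − (-1)·I) g = f
solving from the highest basis element down gives g = (1/3)x^6 - (7/3)x^5 + (70/9)x^4 - (680/9)x^3 + (499/3)x^2 - (6584/9)x + 14570/27
check: G g = (2/3)x^6 + 4x^5 - (70/9)x^4 + (680/9)x^3 - (502/3)x^2 + (6584/9)x - 14570/27
so G g − (-1)·g = x^6 + (5/3)x^5 - x^2 = f ✓


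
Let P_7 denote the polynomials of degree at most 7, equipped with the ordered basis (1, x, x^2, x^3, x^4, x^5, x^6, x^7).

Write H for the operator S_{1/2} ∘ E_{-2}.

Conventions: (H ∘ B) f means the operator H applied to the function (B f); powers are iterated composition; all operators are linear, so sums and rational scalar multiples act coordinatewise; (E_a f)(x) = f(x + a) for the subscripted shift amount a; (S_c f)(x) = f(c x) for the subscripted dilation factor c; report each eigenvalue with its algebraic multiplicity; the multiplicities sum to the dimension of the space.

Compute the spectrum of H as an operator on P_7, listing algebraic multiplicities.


image of 1: 1
image of x: (1/2)x - 2
image of x^2: (1/4)x^2 - 2x + 4
image of x^3: (1/8)x^3 - (3/2)x^2 + 6x - 8
image of x^4: (1/16)x^4 - x^3 + 6x^2 - 16x + 16
image of x^5: (1/32)x^5 - (5/8)x^4 + 5x^3 - 20x^2 + 40x - 32
image of x^6: (1/64)x^6 - (3/8)x^5 + (15/4)x^4 - 20x^3 + 60x^2 - 96x + 64
image of x^7: (1/128)x^7 - (7/32)x^6 + (21/8)x^5 - (35/2)x^4 + 70x^3 - 168x^2 + 224x - 128
the matrix is upper triangular; its diagonal is (1, 1/2, 1/4, 1/8, 1/16, 1/32, 1/64, 1/128)
for a triangular matrix the eigenvalues are the diagonal entries, with algebraic multiplicity their repetition count

λ = 1/128 (multiplicity 1), λ = 1/64 (multiplicity 1), λ = 1/32 (multiplicity 1), λ = 1/16 (multiplicity 1), λ = 1/8 (multiplicity 1), λ = 1/4 (multiplicity 1), λ = 1/2 (multiplicity 1), λ = 1 (multiplicity 1)


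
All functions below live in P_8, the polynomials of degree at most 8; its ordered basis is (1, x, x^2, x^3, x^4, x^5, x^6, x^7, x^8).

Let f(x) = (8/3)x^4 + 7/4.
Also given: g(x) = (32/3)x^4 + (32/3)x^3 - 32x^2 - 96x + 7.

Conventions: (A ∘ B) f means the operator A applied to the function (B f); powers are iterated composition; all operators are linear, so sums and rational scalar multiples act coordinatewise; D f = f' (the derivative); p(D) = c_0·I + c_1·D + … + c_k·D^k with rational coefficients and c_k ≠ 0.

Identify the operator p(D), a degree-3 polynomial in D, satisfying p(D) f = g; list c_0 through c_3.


D^0 f = (8/3)x^4 + 7/4
D^1 f = (32/3)x^3
D^2 f = 32x^2
D^3 f = 64x
matching coefficients of g against c_0 f + c_1 Df + … from the top degree down determines the c_i
solution: c_0 = 4, c_1 = 1, c_2 = -1, c_3 = -3/2

c_0 = 4, c_1 = 1, c_2 = -1, c_3 = -3/2


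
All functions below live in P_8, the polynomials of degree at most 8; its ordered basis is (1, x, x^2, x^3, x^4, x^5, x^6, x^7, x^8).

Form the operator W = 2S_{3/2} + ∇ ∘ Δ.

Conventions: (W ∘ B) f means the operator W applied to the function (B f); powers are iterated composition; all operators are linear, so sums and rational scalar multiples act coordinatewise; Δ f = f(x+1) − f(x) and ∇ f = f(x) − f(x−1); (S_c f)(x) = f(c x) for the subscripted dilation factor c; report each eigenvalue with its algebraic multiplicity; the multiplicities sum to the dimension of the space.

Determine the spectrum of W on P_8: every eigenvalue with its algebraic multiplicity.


λ = 2 (multiplicity 1), λ = 3 (multiplicity 1), λ = 9/2 (multiplicity 1), λ = 27/4 (multiplicity 1), λ = 81/8 (multiplicity 1), λ = 243/16 (multiplicity 1), λ = 729/32 (multiplicity 1), λ = 2187/64 (multiplicity 1), λ = 6561/128 (multiplicity 1)

image of 1: 2
image of x: 3x
image of x^2: (9/2)x^2 + 2
image of x^3: (27/4)x^3 + 6x
image of x^4: (81/8)x^4 + 12x^2 + 2
image of x^5: (243/16)x^5 + 20x^3 + 10x
image of x^6: (729/32)x^6 + 30x^4 + 30x^2 + 2
image of x^7: (2187/64)x^7 + 42x^5 + 70x^3 + 14x
image of x^8: (6561/128)x^8 + 56x^6 + 140x^4 + 56x^2 + 2
the matrix is upper triangular; its diagonal is (2, 3, 9/2, 27/4, 81/8, 243/16, 729/32, 2187/64, 6561/128)
for a triangular matrix the eigenvalues are the diagonal entries, with algebraic multiplicity their repetition count


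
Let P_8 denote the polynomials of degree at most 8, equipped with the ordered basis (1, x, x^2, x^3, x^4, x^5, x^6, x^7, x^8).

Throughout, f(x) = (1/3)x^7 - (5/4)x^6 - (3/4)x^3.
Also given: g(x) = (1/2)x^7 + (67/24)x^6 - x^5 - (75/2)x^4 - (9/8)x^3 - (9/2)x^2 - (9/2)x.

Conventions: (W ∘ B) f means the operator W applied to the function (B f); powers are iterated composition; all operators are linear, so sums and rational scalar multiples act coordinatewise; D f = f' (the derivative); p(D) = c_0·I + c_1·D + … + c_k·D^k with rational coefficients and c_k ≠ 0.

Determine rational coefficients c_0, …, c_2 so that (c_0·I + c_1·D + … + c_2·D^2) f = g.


D^0 f = (1/3)x^7 - (5/4)x^6 - (3/4)x^3
D^1 f = (7/3)x^6 - (15/2)x^5 - (9/4)x^2
D^2 f = 14x^5 - (75/2)x^4 - (9/2)x
matching coefficients of g against c_0 f + c_1 Df + … from the top degree down determines the c_i
solution: c_0 = 3/2, c_1 = 2, c_2 = 1

c_0 = 3/2, c_1 = 2, c_2 = 1


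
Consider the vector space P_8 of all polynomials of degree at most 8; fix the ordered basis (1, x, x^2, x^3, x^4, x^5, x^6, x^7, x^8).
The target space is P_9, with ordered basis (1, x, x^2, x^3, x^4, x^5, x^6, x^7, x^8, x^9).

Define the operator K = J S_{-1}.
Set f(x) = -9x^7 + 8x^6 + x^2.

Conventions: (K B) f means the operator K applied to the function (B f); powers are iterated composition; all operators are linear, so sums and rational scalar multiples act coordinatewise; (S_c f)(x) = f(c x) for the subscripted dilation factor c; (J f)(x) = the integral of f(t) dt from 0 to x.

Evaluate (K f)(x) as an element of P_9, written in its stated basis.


g(x) = (9/8)x^8 + (8/7)x^7 + (1/3)x^3

S_{-1} f = 9x^7 + 8x^6 + x^2
J S_{-1} f = (9/8)x^8 + (8/7)x^7 + (1/3)x^3


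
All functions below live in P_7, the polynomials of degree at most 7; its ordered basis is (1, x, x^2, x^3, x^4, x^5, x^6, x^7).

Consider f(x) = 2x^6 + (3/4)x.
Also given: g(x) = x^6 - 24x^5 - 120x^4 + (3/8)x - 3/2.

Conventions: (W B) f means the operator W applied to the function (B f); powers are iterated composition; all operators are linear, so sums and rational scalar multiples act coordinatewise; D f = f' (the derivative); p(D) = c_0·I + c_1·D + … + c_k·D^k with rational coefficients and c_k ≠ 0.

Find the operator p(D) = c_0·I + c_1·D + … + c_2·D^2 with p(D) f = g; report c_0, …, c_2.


c_0 = 1/2, c_1 = -2, c_2 = -2

D^0 f = 2x^6 + (3/4)x
D^1 f = 12x^5 + 3/4
D^2 f = 60x^4
matching coefficients of g against c_0 f + c_1 Df + … from the top degree down determines the c_i
solution: c_0 = 1/2, c_1 = -2, c_2 = -2


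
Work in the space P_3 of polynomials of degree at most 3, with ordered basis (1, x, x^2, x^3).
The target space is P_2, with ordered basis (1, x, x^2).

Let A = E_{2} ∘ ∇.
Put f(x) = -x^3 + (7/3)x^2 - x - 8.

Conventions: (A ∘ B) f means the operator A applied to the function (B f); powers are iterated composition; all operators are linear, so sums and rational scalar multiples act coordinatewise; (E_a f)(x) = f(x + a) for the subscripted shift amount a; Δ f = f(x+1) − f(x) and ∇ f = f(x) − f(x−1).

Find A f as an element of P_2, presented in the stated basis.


∇ f = -3x^2 + (23/3)x - 13/3
E_{2} ∇ f = -3x^2 - (13/3)x - 1

the result is g(x) = -3x^2 - (13/3)x - 1


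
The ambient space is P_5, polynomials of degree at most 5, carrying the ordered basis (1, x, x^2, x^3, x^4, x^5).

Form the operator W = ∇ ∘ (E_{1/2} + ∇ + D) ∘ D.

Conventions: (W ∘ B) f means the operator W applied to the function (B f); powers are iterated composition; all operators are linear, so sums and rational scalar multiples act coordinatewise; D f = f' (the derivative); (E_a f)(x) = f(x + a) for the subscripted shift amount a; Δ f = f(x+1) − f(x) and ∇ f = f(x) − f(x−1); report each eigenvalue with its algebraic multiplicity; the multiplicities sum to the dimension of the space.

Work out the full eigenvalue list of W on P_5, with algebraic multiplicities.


λ = 0 (multiplicity 6)

image of 1: 0
image of x: 0
image of x^2: 2
image of x^3: 6x + 12
image of x^4: 12x^2 + 48x - 35
image of x^5: 20x^3 + 120x^2 - 175x + 90
the matrix is upper triangular; its diagonal is (0, 0, 0, 0, 0, 0)
for a triangular matrix the eigenvalues are the diagonal entries, with algebraic multiplicity their repetition count


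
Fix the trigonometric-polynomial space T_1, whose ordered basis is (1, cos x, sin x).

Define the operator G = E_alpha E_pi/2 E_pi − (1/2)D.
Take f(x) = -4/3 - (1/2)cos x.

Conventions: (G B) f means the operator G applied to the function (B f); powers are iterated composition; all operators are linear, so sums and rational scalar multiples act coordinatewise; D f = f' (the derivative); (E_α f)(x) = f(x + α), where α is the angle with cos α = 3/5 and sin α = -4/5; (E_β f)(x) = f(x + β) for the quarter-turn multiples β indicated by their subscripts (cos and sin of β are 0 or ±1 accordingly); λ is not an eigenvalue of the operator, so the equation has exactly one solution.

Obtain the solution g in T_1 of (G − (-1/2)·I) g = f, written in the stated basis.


write g with unknown coordinates in the stated basis and equate coefficients in (G − (-1/2)·I) g = f
solving from the highest basis element down gives g = -8/9 + (3/26)cos x + (11/26)sin x
check: G g = -8/9 - (29/52)cos x - (11/52)sin x
so G g − (-1/2)·g = -4/3 - (1/2)cos x = f ✓

the result is g(x) = -8/9 + (3/26)cos x + (11/26)sin x


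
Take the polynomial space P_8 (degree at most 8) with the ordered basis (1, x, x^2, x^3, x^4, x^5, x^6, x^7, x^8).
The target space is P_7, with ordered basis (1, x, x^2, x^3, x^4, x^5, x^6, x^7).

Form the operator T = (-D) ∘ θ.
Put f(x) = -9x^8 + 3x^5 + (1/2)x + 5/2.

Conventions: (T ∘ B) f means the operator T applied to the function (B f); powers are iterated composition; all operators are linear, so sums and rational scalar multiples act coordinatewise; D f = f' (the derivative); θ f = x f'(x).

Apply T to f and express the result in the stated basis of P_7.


θ f = -72x^8 + 15x^5 + (1/2)x
D θ f = -576x^7 + 75x^4 + 1/2
(-D) θ f = 576x^7 - 75x^4 - 1/2

g(x) = 576x^7 - 75x^4 - 1/2
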